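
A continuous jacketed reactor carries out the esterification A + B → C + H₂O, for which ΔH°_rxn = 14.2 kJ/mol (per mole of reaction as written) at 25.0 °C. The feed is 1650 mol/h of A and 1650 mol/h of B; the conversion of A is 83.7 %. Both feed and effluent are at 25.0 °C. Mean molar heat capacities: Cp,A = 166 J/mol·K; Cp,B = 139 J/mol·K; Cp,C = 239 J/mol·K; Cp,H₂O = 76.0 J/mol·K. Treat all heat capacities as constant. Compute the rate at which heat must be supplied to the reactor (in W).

Extent of reaction ξ = 0.837 × 1650 = 1381 mol/h
Reaction term: ξ·ΔH°_rxn = 1381 × 14.2 = 19611 kJ/h
Q = ΔH = 19611 kJ/h = 5.4475 kW
Heat supplied = 5447.5 W

Q_in = 5450 W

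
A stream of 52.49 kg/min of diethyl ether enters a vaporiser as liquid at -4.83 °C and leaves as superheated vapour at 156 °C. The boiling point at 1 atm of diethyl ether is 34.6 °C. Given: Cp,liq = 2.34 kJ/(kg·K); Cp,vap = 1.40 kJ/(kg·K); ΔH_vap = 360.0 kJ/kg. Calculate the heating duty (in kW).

Q = 544 kW

liquid -4.83→34.6 °C: 92.266 kJ/kg
vaporisation at 34.6 °C: 360 kJ/kg
vapour 34.6→156 °C: 169.96 kJ/kg
Δh = 92.266 + 360 + 169.96 = 622.23 kJ/kg
Q = ṁ·Δh = 52.49 kg/min × 622.23 kJ/kg = 32661 kJ/min
|Q| = 544.34 kW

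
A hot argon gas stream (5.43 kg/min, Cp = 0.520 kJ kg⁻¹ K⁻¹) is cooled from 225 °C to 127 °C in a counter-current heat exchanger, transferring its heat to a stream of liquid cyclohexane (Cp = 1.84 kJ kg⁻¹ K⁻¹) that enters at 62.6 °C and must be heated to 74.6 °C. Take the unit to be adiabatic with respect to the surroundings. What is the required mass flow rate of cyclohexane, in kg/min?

Heat released by hot stream: Q = 5.43 × 0.520 × (225 − 127) = 276.71 kJ/min
Energy balance on cold side (adiabatic exchanger): Q = ṁ_c·Cp_c·(T_c,out − T_c,in)
ṁ_c = 276.71 / [1.84 × (74.6 − 62.6)] = 12.532 kg/min

ṁ_c = 12.5 kg/min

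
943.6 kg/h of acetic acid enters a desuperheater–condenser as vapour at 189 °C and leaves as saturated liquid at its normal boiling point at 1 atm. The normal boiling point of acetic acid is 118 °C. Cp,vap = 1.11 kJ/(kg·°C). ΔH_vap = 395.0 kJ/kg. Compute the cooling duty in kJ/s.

vapour 189→118 °C: -78.81 kJ/kg
condensation at 118 °C: -395 kJ/kg
Δh = -78.81 + -395 = -473.81 kJ/kg
Q = ṁ·Δh = 943.6 kg/h × -473.81 kJ/kg = -447090 kJ/h
|Q| = 124.19 kW

Q_c = 124 kJ/s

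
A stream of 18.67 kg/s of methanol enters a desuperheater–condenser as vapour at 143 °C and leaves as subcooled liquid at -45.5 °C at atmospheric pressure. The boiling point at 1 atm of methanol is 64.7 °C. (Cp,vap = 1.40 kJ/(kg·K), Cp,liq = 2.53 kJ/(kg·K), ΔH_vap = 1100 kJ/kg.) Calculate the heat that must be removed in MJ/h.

vapour 143→64.7 °C: -109.62 kJ/kg
condensation at 64.7 °C: -1100 kJ/kg
liquid 64.7→-45.5 °C: -278.81 kJ/kg
Δh = -109.62 + -1100 + -278.81 = -1488.4 kJ/kg
Q = ṁ·Δh = 18.67 kg/s × -1488.4 kJ/kg = -27789 kJ/s
|Q| = 27789 kW = 100040 MJ/h

Q_c = 100000 MJ/h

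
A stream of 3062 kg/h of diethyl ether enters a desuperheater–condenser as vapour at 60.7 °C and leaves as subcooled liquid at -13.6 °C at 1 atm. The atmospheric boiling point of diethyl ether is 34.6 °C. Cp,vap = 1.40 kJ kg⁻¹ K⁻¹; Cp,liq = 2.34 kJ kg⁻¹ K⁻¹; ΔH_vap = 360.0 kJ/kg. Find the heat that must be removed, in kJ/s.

Q_c = 433 kJ/s

vapour 60.7→34.6 °C: -36.54 kJ/kg
condensation at 34.6 °C: -360 kJ/kg
liquid 34.6→-13.6 °C: -112.79 kJ/kg
Δh = -36.54 + -360 + -112.79 = -509.33 kJ/kg
Q = ṁ·Δh = 3062 kg/h × -509.33 kJ/kg = -1.5596e+06 kJ/h
|Q| = 433.21 kW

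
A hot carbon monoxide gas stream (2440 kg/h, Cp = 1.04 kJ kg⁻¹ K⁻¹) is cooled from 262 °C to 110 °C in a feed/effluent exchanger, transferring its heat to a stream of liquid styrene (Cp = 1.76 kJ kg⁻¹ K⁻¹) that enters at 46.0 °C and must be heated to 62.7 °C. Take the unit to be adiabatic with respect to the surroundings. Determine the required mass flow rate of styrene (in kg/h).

ṁ_c = 13100 kg/h

Heat released by hot stream: Q = 2440 × 1.04 × (262 − 110) = 385720 kJ/h
Energy balance on cold side (adiabatic exchanger): Q = ṁ_c·Cp_c·(T_c,out − T_c,in)
ṁ_c = 385720 / [1.76 × (62.7 − 46.0)] = 13123 kg/h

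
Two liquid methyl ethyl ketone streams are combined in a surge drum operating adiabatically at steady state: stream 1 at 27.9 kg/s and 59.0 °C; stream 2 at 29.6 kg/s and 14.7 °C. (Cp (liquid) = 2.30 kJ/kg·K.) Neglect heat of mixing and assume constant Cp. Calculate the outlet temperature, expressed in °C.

Energy balance with Q = 0: Σ ṁᵢCp,ᵢ(T_out − Tᵢ) = 0
T_out = Σ ṁᵢCp,ᵢTᵢ / Σ ṁᵢCp,ᵢ
      = 4786.8 / 132.25 = 36.195 °C

T_out = 36.2 °C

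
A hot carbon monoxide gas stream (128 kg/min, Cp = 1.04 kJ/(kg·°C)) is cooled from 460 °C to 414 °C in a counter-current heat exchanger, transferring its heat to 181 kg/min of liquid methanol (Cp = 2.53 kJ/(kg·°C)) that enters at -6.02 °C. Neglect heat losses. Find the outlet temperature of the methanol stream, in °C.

T_c,out = 7.35 °C

Heat released by hot stream: Q = 128 × 1.04 × (460 − 414) = 6123.5 kJ/min
Energy balance on cold side (adiabatic exchanger): Q = ṁ_c·Cp_c·(T_c,out − T_c,in)
T_c,out = -6.02 + 6123.5/(181 × 2.53) = 7.3522 °C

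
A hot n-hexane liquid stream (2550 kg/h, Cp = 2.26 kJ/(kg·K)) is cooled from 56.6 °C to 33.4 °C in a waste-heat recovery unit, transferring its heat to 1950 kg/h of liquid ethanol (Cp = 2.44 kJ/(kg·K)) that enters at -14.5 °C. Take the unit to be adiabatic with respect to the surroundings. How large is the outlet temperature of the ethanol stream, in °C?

Heat released by hot stream: Q = 2550 × 2.26 × (56.6 − 33.4) = 133700 kJ/h
Energy balance on cold side (adiabatic exchanger): Q = ṁ_c·Cp_c·(T_c,out − T_c,in)
T_c,out = -14.5 + 133700/(1950 × 2.44) = 13.6 °C

T_c,out = 13.6 °C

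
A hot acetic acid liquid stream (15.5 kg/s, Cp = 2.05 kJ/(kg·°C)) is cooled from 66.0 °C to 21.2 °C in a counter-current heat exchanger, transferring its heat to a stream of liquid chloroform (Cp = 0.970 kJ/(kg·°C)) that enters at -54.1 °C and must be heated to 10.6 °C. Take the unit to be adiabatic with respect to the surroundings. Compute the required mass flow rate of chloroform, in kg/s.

Heat released by hot stream: Q = 15.5 × 2.05 × (66.0 − 21.2) = 1423.5 kJ/s
Energy balance on cold side (adiabatic exchanger): Q = ṁ_c·Cp_c·(T_c,out − T_c,in)
ṁ_c = 1423.5 / [0.970 × (10.6 − -54.1)] = 22.682 kg/s

ṁ_c = 22.7 kg/s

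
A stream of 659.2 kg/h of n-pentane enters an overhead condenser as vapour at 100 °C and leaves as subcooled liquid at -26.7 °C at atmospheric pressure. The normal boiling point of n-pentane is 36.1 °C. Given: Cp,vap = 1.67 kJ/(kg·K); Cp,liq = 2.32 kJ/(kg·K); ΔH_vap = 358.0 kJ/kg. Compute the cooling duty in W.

vapour 100→36.1 °C: -106.71 kJ/kg
condensation at 36.1 °C: -358 kJ/kg
liquid 36.1→-26.7 °C: -145.7 kJ/kg
Δh = -106.71 + -358 + -145.7 = -610.41 kJ/kg
Q = ṁ·Δh = 659.2 kg/h × -610.41 kJ/kg = -402380 kJ/h
|Q| = 111.77 kW = 111770 W

Q_c = 112000 W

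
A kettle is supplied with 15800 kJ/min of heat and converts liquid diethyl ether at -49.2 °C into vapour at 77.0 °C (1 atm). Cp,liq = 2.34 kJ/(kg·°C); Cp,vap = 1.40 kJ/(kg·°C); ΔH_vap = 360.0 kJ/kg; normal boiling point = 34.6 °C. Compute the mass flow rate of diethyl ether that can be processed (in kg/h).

Δh = 2.34×(34.6−-49.2) + 360.0 + 1.40×(77.0−34.6) = 615.45 kJ/kg
Q = 15800 kJ/min = 263.33 kJ/s = 948000 kJ/h
ṁ = Q/Δh = 948000 / 615.45 = 1540.3 kg/h

ṁ = 1540 kg/h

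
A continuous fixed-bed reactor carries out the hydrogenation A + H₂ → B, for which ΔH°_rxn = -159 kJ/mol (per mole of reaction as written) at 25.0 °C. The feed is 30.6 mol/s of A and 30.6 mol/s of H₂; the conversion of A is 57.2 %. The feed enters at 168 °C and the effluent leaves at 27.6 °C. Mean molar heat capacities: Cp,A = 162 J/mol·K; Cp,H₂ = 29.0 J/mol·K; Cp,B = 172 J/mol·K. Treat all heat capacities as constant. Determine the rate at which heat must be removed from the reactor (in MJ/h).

Q_out = 13000 MJ/h

Extent of reaction ξ = 0.572 × 30.6 = 17.503 mol/s
Reaction term: ξ·ΔH°_rxn = 17.503 × -159 = -2783 kJ/s
Sensible, feed 168→25 °C: -835.78 kJ/s
Outlet flows (mol/s): A 13.097, H₂ 13.097, B 17.503
Sensible, products 25→27.6 °C: 14.331 kJ/s
Q = ΔH = -3604.5 kJ/s = -3604.5 kW
Heat removed = 12976 MJ/h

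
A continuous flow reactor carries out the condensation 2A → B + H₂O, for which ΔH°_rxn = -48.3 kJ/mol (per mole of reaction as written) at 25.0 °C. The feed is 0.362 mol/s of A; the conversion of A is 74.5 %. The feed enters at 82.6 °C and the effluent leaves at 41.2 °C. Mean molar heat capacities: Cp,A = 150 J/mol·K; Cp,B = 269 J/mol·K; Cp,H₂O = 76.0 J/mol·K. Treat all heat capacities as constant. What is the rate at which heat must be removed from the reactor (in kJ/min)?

Extent of reaction ξ = 0.745 × 0.362 / 2 = 0.13484 mol/s
Reaction term: ξ·ΔH°_rxn = 0.13484 × -48.3 = -6.513 kJ/s
Sensible, feed 82.6→25 °C: -3.1277 kJ/s
Outlet flows (mol/s): A 0.09231, B 0.13484, H₂O 0.13484
Sensible, products 25→41.2 °C: 0.97796 kJ/s
Q = ΔH = -8.6627 kJ/s = -8.6627 kW
Heat removed = 519.76 kJ/min

Q_out = 520 kJ/min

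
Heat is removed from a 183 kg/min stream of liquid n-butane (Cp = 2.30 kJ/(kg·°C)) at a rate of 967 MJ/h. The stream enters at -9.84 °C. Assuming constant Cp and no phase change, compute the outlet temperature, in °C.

Q = 967 MJ/h = 16117 kJ/min
ΔT = Q/(ṁ·Cp) = 16117/(183×2.30) = 38.291 K
T_out = -9.84 − 38.291 = -48.131 °C

T_out = -48.1 °C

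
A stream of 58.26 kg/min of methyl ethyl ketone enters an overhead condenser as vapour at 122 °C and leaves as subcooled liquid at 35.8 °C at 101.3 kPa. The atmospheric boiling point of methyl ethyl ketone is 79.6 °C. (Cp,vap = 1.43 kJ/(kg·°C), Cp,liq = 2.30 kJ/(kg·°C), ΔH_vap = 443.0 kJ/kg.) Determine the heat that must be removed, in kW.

Q_c = 587 kW

vapour 122→79.6 °C: -60.632 kJ/kg
condensation at 79.6 °C: -443 kJ/kg
liquid 79.6→35.8 °C: -100.74 kJ/kg
Δh = -60.632 + -443 + -100.74 = -604.37 kJ/kg
Q = ṁ·Δh = 58.26 kg/min × -604.37 kJ/kg = -35211 kJ/min
|Q| = 586.85 kW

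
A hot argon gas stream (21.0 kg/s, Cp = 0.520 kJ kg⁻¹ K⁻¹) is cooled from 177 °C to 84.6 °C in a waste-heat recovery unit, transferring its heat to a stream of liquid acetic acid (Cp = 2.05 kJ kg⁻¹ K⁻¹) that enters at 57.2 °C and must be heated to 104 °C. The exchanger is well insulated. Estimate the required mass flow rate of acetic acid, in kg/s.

ṁ_c = 10.5 kg/s

Heat released by hot stream: Q = 21.0 × 0.520 × (177 − 84.6) = 1009 kJ/s
Energy balance on cold side (adiabatic exchanger): Q = ṁ_c·Cp_c·(T_c,out − T_c,in)
ṁ_c = 1009 / [2.05 × (104 − 57.2)] = 10.517 kg/s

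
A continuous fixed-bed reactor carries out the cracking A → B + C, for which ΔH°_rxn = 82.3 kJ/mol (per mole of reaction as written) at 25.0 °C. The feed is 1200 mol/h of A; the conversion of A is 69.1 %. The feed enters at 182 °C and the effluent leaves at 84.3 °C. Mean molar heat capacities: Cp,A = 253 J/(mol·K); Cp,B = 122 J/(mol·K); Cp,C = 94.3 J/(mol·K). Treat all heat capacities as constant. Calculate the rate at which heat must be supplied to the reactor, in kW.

Extent of reaction ξ = 0.691 × 1200 = 829.2 mol/h
Reaction term: ξ·ΔH°_rxn = 829.2 × 82.3 = 68243 kJ/h
Sensible, feed 182→25 °C: -47665 kJ/h
Outlet flows (mol/h): A 370.8, B 829.2, C 829.2
Sensible, products 25→84.3 °C: 16199 kJ/h
Q = ΔH = 36777 kJ/h = 10.216 kW
Heat supplied = 10.216 kW

Q_in = 10.2 kW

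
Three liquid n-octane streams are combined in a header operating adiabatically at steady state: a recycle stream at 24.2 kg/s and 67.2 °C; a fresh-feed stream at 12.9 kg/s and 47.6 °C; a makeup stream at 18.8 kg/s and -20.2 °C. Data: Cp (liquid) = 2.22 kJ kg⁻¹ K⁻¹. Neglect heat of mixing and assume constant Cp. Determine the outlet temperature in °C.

T_out = 33.3 °C

No heat crosses the boundary, so H_out = H_in.
T_out = Σ ṁᵢCp,ᵢTᵢ / Σ ṁᵢCp,ᵢ
      = 4130.4 / 124.1 = 33.283 °C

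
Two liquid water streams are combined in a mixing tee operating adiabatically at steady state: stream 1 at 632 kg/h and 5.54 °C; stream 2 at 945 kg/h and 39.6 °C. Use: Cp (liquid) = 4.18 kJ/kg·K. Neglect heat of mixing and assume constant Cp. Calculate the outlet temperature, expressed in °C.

Energy balance with Q = 0: Σ ṁᵢCp,ᵢ(T_out − Tᵢ) = 0
Σ ṁᵢCp,ᵢTᵢ = 632×4.18×5.54 + 945×4.18×39.6 = 171060
Σ ṁᵢCp,ᵢ = 632×4.18 + 945×4.18 = 6591.9
T_out = 171060 / 6591.9 = 25.95 °C

T_out = 26.0 °C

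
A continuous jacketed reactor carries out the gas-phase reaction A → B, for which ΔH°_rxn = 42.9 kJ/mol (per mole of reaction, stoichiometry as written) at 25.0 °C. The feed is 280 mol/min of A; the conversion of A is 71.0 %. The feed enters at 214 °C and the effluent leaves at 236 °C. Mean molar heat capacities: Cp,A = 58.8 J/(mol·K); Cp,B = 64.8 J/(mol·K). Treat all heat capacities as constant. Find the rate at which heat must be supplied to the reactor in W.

Extent of reaction ξ = 0.710 × 280 = 198.8 mol/min
Reaction term: ξ·ΔH°_rxn = 198.8 × 42.9 = 8528.5 kJ/min
Sensible, feed 214→25 °C: -3111.7 kJ/min
Outlet flows (mol/min): A 81.2, B 198.8
Sensible, products 25→236 °C: 3725.6 kJ/min
Q = ΔH = 9142.4 kJ/min = 152.37 kW
Heat supplied = 152370 W

Q_in = 152000 W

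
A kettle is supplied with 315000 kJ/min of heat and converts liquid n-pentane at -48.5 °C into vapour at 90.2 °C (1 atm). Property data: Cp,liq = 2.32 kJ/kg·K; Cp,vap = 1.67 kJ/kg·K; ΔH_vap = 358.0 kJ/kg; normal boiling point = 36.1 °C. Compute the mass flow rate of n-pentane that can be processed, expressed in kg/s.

ṁ = 8.14 kg/s

Δh = 2.32×(36.1−-48.5) + 358.0 + 1.67×(90.2−36.1) = 644.62 kJ/kg
Q = 315000 kJ/min = 5250 kJ/s = 5250 kJ/s
ṁ = Q/Δh = 5250 / 644.62 = 8.1443 kg/s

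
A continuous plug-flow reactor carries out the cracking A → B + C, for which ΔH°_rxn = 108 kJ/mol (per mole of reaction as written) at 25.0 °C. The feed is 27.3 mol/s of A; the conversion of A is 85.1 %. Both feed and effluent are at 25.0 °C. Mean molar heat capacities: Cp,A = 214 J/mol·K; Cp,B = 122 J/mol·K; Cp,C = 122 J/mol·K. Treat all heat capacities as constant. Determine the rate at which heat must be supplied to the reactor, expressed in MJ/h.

Extent of reaction ξ = 0.851 × 27.3 = 23.232 mol/s
Reaction term: ξ·ΔH°_rxn = 23.232 × 108 = 2509.1 kJ/s
Q = ΔH = 2509.1 kJ/s = 2509.1 kW
Heat supplied = 9032.7 MJ/h

Q_in = 9030 MJ/h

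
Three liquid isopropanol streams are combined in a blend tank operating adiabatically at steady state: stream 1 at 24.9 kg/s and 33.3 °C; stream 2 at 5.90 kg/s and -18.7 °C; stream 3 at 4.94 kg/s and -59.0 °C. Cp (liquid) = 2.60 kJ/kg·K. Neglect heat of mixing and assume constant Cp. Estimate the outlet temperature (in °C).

T_out = 12.0 °C

No heat crosses the boundary, so H_out = H_in.
T_out = Σ ṁᵢCp,ᵢTᵢ / Σ ṁᵢCp,ᵢ
      = 1111.2 / 92.924 = 11.958 °C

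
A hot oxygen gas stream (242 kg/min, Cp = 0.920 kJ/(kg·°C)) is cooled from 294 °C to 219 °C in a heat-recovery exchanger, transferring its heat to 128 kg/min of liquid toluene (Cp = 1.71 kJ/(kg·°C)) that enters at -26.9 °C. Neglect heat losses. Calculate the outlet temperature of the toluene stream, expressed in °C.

Heat released by hot stream: Q = 242 × 0.920 × (294 − 219) = 16698 kJ/min
Energy balance on cold side (adiabatic exchanger): Q = ṁ_c·Cp_c·(T_c,out − T_c,in)
T_c,out = -26.9 + 16698/(128 × 1.71) = 49.388 °C

T_c,out = 49.4 °C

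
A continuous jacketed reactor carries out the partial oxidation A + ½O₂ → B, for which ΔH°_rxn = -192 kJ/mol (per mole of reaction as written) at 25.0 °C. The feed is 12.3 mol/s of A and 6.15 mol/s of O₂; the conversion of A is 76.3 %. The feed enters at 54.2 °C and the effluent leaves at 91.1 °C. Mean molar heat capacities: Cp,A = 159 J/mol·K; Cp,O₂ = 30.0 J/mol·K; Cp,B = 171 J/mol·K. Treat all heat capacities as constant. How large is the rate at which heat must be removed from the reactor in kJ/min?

Extent of reaction ξ = 0.763 × 12.3 = 9.3849 mol/s
Reaction term: ξ·ΔH°_rxn = 9.3849 × -192 = -1801.9 kJ/s
Sensible, feed 54.2→25 °C: -62.494 kJ/s
Outlet flows (mol/s): A 2.9151, O₂ 1.4576, B 9.3849
Sensible, products 25→91.1 °C: 139.61 kJ/s
Q = ΔH = -1724.8 kJ/s = -1724.8 kW
Heat removed = 103490 kJ/min

Q_out = 103000 kJ/min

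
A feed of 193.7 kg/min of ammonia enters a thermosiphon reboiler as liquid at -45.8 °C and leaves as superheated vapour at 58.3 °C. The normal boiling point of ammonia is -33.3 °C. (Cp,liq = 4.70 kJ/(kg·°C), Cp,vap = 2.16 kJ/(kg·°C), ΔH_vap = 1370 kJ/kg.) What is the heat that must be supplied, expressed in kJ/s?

liquid -45.8→-33.3 °C: 58.75 kJ/kg
vaporisation at -33.3 °C: 1370 kJ/kg
vapour -33.3→58.3 °C: 197.86 kJ/kg
Δh = 58.75 + 1370 + 197.86 = 1626.6 kJ/kg
Q = ṁ·Δh = 193.7 kg/min × 1626.6 kJ/kg = 315070 kJ/min
|Q| = 5251.2 kW

Q = 5250 kJ/s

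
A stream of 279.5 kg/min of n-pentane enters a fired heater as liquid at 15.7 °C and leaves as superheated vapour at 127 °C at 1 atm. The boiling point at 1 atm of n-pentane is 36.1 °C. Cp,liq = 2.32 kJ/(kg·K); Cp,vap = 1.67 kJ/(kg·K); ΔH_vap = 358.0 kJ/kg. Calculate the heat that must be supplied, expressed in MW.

liquid 15.7→36.1 °C: 47.328 kJ/kg
vaporisation at 36.1 °C: 358 kJ/kg
vapour 36.1→127 °C: 151.8 kJ/kg
Δh = 47.328 + 358 + 151.8 = 557.13 kJ/kg
Q = ṁ·Δh = 279.5 kg/min × 557.13 kJ/kg = 155720 kJ/min
|Q| = 2595.3 kW = 2.5953 MW

Q = 2.60 MW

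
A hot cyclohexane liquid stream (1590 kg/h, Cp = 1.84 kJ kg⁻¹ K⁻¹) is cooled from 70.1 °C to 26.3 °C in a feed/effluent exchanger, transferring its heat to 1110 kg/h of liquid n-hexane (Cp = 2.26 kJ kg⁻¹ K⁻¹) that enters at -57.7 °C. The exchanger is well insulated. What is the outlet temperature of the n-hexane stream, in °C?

T_c,out = -6.62 °C

Heat released by hot stream: Q = 1590 × 1.84 × (70.1 − 26.3) = 128140 kJ/h
Energy balance on cold side (adiabatic exchanger): Q = ṁ_c·Cp_c·(T_c,out − T_c,in)
T_c,out = -57.7 + 128140/(1110 × 2.26) = -6.6192 °C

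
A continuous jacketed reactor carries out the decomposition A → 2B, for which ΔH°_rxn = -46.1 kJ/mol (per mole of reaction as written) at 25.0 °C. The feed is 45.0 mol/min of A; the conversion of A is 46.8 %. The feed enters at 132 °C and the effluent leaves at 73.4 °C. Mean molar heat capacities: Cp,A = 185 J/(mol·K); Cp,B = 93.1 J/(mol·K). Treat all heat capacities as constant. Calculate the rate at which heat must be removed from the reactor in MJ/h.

Extent of reaction ξ = 0.468 × 45.0 = 21.06 mol/min
Reaction term: ξ·ΔH°_rxn = 21.06 × -46.1 = -970.87 kJ/min
Sensible, feed 132→25 °C: -890.77 kJ/min
Outlet flows (mol/min): A 23.94, B 42.12
Sensible, products 25→73.4 °C: 404.15 kJ/min
Q = ΔH = -1457.5 kJ/min = -24.291 kW
Heat removed = 87.449 MJ/h

Q_out = 87.4 MJ/h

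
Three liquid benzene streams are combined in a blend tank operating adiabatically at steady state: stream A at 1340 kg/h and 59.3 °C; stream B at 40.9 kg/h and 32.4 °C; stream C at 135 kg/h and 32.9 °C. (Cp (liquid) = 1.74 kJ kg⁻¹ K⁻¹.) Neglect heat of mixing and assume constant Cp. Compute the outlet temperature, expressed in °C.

T_out = 56.2 °C

Adiabatic, steady state ⇒ Σ ṁᵢCp,ᵢ(T_out − Tᵢ) = 0
T_out = Σ ṁᵢCp,ᵢTᵢ / Σ ṁᵢCp,ᵢ
      = 148300 / 2637.7 = 56.223 °C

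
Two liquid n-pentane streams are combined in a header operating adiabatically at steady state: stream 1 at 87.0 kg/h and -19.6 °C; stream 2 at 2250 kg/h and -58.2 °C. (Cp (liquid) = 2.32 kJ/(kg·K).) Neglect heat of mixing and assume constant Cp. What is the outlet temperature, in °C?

T_out = -56.8 °C

Energy balance with Q = 0: Σ ṁᵢCp,ᵢ(T_out − Tᵢ) = 0
Σ ṁᵢCp,ᵢTᵢ = 87.0×2.32×-19.6 + 2250×2.32×-58.2 = -307760
Σ ṁᵢCp,ᵢ = 87.0×2.32 + 2250×2.32 = 5421.8
T_out = -307760 / 5421.8 = -56.763 °C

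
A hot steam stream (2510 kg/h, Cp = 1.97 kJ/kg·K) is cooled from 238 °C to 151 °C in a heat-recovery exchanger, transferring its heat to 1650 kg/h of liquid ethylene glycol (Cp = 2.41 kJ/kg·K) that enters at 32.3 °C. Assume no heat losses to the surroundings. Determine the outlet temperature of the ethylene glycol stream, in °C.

Heat released by hot stream: Q = 2510 × 1.97 × (238 − 151) = 430190 kJ/h
Energy balance on cold side (adiabatic exchanger): Q = ṁ_c·Cp_c·(T_c,out − T_c,in)
T_c,out = 32.3 + 430190/(1650 × 2.41) = 140.48 °C

T_c,out = 140 °C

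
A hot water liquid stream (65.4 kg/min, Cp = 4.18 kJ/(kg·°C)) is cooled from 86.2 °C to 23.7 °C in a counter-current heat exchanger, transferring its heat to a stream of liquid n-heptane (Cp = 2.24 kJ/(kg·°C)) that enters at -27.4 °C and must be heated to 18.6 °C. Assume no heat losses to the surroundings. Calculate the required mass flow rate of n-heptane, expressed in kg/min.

Heat released by hot stream: Q = 65.4 × 4.18 × (86.2 − 23.7) = 17086 kJ/min
Energy balance on cold side (adiabatic exchanger): Q = ṁ_c·Cp_c·(T_c,out − T_c,in)
ṁ_c = 17086 / [2.24 × (18.6 − -27.4)] = 165.82 kg/min

ṁ_c = 166 kg/min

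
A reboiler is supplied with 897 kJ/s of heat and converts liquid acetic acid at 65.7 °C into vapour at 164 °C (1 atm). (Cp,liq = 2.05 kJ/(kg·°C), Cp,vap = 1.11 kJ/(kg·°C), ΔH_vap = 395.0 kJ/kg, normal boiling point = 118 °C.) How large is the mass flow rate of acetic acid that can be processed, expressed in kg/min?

ṁ = 97.3 kg/min

Δh = 2.05×(118−65.7) + 395.0 + 1.11×(164−118) = 553.27 kJ/kg
Q = 897 kJ/s = 897 kJ/s = 53820 kJ/min
ṁ = Q/Δh = 53820 / 553.27 = 97.275 kg/min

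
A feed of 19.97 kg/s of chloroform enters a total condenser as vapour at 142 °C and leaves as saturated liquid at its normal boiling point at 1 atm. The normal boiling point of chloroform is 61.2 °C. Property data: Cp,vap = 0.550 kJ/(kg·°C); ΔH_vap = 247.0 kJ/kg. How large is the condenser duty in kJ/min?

Q_c = 349000 kJ/min

vapour 142→61.2 °C: -44.44 kJ/kg
condensation at 61.2 °C: -247 kJ/kg
Δh = -44.44 + -247 = -291.44 kJ/kg
Q = ṁ·Δh = 19.97 kg/s × -291.44 kJ/kg = -5820.1 kJ/s
|Q| = 5820.1 kW = 349200 kJ/min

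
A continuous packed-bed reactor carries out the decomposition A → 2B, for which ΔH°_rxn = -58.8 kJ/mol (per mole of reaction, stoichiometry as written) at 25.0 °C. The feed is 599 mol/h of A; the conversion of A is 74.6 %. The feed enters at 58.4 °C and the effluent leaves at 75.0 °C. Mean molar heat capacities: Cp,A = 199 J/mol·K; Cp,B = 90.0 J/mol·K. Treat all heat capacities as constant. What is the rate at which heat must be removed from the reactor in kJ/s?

Extent of reaction ξ = 0.746 × 599 = 446.85 mol/h
Reaction term: ξ·ΔH°_rxn = 446.85 × -58.8 = -26275 kJ/h
Sensible, feed 58.4→25 °C: -3981.3 kJ/h
Outlet flows (mol/h): A 152.15, B 893.71
Sensible, products 25→75.0 °C: 5535.5 kJ/h
Q = ΔH = -24721 kJ/h = -6.8669 kW
Heat removed = 6.8669 kJ/s

Q_out = 6.87 kJ/s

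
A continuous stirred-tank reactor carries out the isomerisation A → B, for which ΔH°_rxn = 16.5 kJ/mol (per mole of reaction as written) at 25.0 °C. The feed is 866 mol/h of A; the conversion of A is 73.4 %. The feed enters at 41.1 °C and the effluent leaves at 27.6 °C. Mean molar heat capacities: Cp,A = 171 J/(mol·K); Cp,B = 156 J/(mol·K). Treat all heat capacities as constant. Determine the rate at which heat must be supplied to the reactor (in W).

Q_in = 2350 W

Extent of reaction ξ = 0.734 × 866 = 635.64 mol/h
Reaction term: ξ·ΔH°_rxn = 635.64 × 16.5 = 10488 kJ/h
Sensible, feed 41.1→25 °C: -2384.2 kJ/h
Outlet flows (mol/h): A 230.36, B 635.64
Sensible, products 25→27.6 °C: 360.23 kJ/h
Q = ΔH = 8464.2 kJ/h = 2.3512 kW
Heat supplied = 2351.2 W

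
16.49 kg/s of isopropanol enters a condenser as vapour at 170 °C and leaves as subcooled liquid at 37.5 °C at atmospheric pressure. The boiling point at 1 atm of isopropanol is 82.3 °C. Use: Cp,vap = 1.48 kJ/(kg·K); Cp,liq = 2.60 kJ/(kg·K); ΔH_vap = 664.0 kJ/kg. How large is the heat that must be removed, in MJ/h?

vapour 170→82.3 °C: -129.8 kJ/kg
condensation at 82.3 °C: -664 kJ/kg
liquid 82.3→37.5 °C: -116.48 kJ/kg
Δh = -129.8 + -664 + -116.48 = -910.28 kJ/kg
Q = ṁ·Δh = 16.49 kg/s × -910.28 kJ/kg = -15010 kJ/s
|Q| = 15010 kW = 54038 MJ/h

Q_c = 54000 MJ/h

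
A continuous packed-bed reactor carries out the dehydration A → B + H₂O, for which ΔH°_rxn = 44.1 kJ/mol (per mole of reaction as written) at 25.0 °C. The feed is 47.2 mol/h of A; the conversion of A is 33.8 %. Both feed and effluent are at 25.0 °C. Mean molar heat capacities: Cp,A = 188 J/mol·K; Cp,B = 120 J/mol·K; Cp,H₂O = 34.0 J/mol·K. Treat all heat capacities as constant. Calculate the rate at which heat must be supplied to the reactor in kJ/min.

Q_in = 11.7 kJ/min

Extent of reaction ξ = 0.338 × 47.2 = 15.954 mol/h
Reaction term: ξ·ΔH°_rxn = 15.954 × 44.1 = 703.55 kJ/h
Q = ΔH = 703.55 kJ/h = 0.19543 kW
Heat supplied = 11.726 kJ/min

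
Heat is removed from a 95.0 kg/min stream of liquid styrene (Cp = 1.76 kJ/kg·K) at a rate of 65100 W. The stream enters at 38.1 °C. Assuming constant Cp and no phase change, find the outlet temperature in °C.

T_out = 14.7 °C

Q = 65100 W = 3906 kJ/min
ΔT = Q/(ṁ·Cp) = 3906/(95.0×1.76) = 23.361 K
T_out = 38.1 − 23.361 = 14.739 °C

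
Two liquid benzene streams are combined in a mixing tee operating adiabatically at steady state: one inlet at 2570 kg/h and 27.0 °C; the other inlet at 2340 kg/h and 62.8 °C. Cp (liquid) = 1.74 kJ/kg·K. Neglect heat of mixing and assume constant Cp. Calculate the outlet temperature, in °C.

T_out = 44.1 °C

Adiabatic, steady state ⇒ Σ ṁᵢCp,ᵢ(T_out − Tᵢ) = 0
T_out = Σ ṁᵢCp,ᵢTᵢ / Σ ṁᵢCp,ᵢ
      = 376440 / 8543.4 = 44.062 °C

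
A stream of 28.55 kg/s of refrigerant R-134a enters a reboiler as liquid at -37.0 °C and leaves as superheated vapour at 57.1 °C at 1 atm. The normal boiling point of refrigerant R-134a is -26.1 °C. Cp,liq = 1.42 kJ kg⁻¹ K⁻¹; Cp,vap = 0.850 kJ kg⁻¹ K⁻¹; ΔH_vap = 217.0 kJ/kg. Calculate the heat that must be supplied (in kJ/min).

Q = 519000 kJ/min

liquid -37.0→-26.1 °C: 15.478 kJ/kg
vaporisation at -26.1 °C: 217 kJ/kg
vapour -26.1→57.1 °C: 70.72 kJ/kg
Δh = 15.478 + 217 + 70.72 = 303.2 kJ/kg
Q = ṁ·Δh = 28.55 kg/s × 303.2 kJ/kg = 8656.3 kJ/s
|Q| = 8656.3 kW = 519380 kJ/min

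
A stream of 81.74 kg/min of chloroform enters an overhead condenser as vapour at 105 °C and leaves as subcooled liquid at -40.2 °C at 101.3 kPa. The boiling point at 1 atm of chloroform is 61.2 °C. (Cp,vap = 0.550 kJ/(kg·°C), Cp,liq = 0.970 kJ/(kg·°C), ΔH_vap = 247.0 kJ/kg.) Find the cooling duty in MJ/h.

vapour 105→61.2 °C: -24.09 kJ/kg
condensation at 61.2 °C: -247 kJ/kg
liquid 61.2→-40.2 °C: -98.358 kJ/kg
Δh = -24.09 + -247 + -98.358 = -369.45 kJ/kg
Q = ṁ·Δh = 81.74 kg/min × -369.45 kJ/kg = -30199 kJ/min
|Q| = 503.31 kW = 1811.9 MJ/h

Q_c = 1810 MJ/h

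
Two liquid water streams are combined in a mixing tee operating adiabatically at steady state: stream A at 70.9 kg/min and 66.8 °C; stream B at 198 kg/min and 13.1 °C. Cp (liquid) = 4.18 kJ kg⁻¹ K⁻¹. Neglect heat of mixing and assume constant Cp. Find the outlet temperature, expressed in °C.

Energy balance with Q = 0: Σ ṁᵢCp,ᵢ(T_out − Tᵢ) = 0
T_out = Σ ṁᵢCp,ᵢTᵢ / Σ ṁᵢCp,ᵢ
      = 30639 / 1124 = 27.259 °C

T_out = 27.3 °C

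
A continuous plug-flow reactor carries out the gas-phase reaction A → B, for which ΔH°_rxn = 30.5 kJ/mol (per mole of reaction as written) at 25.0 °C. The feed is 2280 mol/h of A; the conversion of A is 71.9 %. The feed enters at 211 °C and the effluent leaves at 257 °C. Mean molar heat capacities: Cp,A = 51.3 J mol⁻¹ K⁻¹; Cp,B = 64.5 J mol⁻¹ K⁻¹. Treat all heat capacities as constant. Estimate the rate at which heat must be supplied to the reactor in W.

Extent of reaction ξ = 0.719 × 2280 = 1639.3 mol/h
Reaction term: ξ·ΔH°_rxn = 1639.3 × 30.5 = 49999 kJ/h
Sensible, feed 211→25 °C: -21755 kJ/h
Outlet flows (mol/h): A 640.68, B 1639.3
Sensible, products 25→257 °C: 32156 kJ/h
Q = ΔH = 60400 kJ/h = 16.778 kW
Heat supplied = 16778 W

Q_in = 16800 W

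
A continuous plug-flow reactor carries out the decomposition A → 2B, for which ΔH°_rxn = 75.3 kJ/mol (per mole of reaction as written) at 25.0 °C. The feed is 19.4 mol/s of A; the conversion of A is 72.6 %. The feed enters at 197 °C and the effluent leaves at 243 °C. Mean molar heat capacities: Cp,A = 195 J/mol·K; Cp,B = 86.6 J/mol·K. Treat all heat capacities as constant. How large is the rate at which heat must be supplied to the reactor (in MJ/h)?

Q_in = 4200 MJ/h

Extent of reaction ξ = 0.726 × 19.4 = 14.084 mol/s
Reaction term: ξ·ΔH°_rxn = 14.084 × 75.3 = 1060.6 kJ/s
Sensible, feed 197→25 °C: -650.68 kJ/s
Outlet flows (mol/s): A 5.3156, B 28.169
Sensible, products 25→243 °C: 757.76 kJ/s
Q = ΔH = 1167.6 kJ/s = 1167.6 kW
Heat supplied = 4203.5 MJ/h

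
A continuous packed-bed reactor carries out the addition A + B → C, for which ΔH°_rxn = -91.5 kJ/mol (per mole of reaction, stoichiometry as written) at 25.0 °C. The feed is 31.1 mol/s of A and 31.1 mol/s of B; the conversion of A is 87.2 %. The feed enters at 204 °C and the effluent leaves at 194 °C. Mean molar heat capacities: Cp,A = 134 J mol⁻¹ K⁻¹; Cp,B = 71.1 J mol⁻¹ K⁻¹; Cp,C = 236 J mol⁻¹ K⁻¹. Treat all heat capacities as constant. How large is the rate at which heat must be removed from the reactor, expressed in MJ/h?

Q_out = 8650 MJ/h

Extent of reaction ξ = 0.872 × 31.1 = 27.119 mol/s
Reaction term: ξ·ΔH°_rxn = 27.119 × -91.5 = -2481.4 kJ/s
Sensible, feed 204→25 °C: -1141.8 kJ/s
Outlet flows (mol/s): A 3.9808, B 3.9808, C 27.119
Sensible, products 25→194 °C: 1219.6 kJ/s
Q = ΔH = -2403.6 kJ/s = -2403.6 kW
Heat removed = 8652.9 MJ/h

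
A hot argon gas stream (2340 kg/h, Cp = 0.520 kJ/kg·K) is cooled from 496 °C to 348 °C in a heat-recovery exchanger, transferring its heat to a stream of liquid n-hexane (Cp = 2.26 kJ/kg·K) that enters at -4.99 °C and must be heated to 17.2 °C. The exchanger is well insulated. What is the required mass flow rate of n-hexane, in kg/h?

ṁ_c = 3590 kg/h

Heat released by hot stream: Q = 2340 × 0.520 × (496 − 348) = 180090 kJ/h
Energy balance on cold side (adiabatic exchanger): Q = ṁ_c·Cp_c·(T_c,out − T_c,in)
ṁ_c = 180090 / [2.26 × (17.2 − -4.99)] = 3591 kg/h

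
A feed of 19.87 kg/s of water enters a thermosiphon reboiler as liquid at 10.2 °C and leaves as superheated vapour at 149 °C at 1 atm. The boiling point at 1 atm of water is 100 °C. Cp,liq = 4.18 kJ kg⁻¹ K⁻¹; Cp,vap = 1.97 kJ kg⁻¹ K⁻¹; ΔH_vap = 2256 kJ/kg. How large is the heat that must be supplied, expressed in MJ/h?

liquid 10.2→100 °C: 375.36 kJ/kg
vaporisation at 100 °C: 2256 kJ/kg
vapour 100→149 °C: 96.53 kJ/kg
Δh = 375.36 + 2256 + 96.53 = 2727.9 kJ/kg
Q = ṁ·Δh = 19.87 kg/s × 2727.9 kJ/kg = 54203 kJ/s
|Q| = 54203 kW = 195130 MJ/h

Q = 195000 MJ/h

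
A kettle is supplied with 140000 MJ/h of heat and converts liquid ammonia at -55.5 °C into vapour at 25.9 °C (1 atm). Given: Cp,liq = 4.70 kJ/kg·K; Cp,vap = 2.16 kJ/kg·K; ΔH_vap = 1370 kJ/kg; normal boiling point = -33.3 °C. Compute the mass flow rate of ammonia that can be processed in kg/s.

Δh = 4.70×(-33.3−-55.5) + 1370 + 2.16×(25.9−-33.3) = 1602.2 kJ/kg
Q = 140000 MJ/h = 38889 kJ/s = 38889 kJ/s
ṁ = Q/Δh = 38889 / 1602.2 = 24.272 kg/s

ṁ = 24.3 kg/s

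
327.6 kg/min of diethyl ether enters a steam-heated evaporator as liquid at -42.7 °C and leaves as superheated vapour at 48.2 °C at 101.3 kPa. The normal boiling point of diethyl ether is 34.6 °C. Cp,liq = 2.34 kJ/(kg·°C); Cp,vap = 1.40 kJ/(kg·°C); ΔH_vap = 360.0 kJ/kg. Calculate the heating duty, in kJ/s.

liquid -42.7→34.6 °C: 180.88 kJ/kg
vaporisation at 34.6 °C: 360 kJ/kg
vapour 34.6→48.2 °C: 19.04 kJ/kg
Δh = 180.88 + 360 + 19.04 = 559.92 kJ/kg
Q = ṁ·Δh = 327.6 kg/min × 559.92 kJ/kg = 183430 kJ/min
|Q| = 3057.2 kW

Q = 3060 kJ/s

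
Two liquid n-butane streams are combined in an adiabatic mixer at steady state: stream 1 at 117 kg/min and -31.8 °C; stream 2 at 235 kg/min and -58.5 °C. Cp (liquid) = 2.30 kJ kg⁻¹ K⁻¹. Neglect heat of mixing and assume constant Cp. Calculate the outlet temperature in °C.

T_out = -49.6 °C

No heat crosses the boundary, so H_out = H_in.
Σ ṁᵢCp,ᵢTᵢ = 117×2.30×-31.8 + 235×2.30×-58.5 = -40177
Σ ṁᵢCp,ᵢ = 117×2.30 + 235×2.30 = 809.6
T_out = -40177 / 809.6 = -49.625 °C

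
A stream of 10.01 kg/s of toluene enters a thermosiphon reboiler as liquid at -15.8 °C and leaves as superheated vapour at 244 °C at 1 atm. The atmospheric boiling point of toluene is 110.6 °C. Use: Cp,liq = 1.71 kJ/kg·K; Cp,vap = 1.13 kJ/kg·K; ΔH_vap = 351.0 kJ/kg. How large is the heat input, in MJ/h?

liquid -15.8→110.6 °C: 216.14 kJ/kg
vaporisation at 110.6 °C: 351 kJ/kg
vapour 110.6→244 °C: 150.74 kJ/kg
Δh = 216.14 + 351 + 150.74 = 717.89 kJ/kg
Q = ṁ·Δh = 10.01 kg/s × 717.89 kJ/kg = 7186 kJ/s
|Q| = 7186 kW = 25870 MJ/h

Q = 25900 MJ/h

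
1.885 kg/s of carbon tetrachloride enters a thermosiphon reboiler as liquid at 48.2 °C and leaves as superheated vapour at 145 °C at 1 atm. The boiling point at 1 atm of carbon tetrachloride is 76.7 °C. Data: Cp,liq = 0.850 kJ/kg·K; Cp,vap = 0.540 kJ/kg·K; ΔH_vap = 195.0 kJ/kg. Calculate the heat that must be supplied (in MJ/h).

liquid 48.2→76.7 °C: 24.225 kJ/kg
vaporisation at 76.7 °C: 195 kJ/kg
vapour 76.7→145 °C: 36.882 kJ/kg
Δh = 24.225 + 195 + 36.882 = 256.11 kJ/kg
Q = ṁ·Δh = 1.885 kg/s × 256.11 kJ/kg = 482.76 kJ/s
|Q| = 482.76 kW = 1737.9 MJ/h

Q = 1740 MJ/h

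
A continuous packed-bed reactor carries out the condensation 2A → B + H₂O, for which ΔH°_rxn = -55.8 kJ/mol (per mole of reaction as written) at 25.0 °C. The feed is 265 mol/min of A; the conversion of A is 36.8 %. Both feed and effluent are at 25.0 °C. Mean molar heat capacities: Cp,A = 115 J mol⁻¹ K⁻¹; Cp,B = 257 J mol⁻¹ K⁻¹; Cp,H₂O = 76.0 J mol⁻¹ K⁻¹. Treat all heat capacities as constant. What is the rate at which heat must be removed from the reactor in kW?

Q_out = 45.3 kW

Extent of reaction ξ = 0.368 × 265 / 2 = 48.76 mol/min
Reaction term: ξ·ΔH°_rxn = 48.76 × -55.8 = -2720.8 kJ/min
Q = ΔH = -2720.8 kJ/min = -45.347 kW
Heat removed = 45.347 kW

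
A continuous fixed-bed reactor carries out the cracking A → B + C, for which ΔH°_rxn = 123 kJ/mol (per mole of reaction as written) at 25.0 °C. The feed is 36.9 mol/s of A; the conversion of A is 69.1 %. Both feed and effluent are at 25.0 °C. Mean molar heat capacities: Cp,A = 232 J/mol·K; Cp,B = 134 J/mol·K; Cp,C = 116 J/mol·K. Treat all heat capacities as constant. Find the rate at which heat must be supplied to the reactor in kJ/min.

Q_in = 188000 kJ/min

Extent of reaction ξ = 0.691 × 36.9 = 25.498 mol/s
Reaction term: ξ·ΔH°_rxn = 25.498 × 123 = 3136.2 kJ/s
Q = ΔH = 3136.2 kJ/s = 3136.2 kW
Heat supplied = 188170 kJ/min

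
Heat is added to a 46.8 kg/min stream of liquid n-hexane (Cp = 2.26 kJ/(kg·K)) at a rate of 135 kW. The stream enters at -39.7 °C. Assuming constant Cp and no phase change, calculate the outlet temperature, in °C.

Q = 135 kW = 8100 kJ/min
ΔT = Q/(ṁ·Cp) = 8100/(46.8×2.26) = 76.583 K
T_out = -39.7 + 76.583 = 36.883 °C

T_out = 36.9 °C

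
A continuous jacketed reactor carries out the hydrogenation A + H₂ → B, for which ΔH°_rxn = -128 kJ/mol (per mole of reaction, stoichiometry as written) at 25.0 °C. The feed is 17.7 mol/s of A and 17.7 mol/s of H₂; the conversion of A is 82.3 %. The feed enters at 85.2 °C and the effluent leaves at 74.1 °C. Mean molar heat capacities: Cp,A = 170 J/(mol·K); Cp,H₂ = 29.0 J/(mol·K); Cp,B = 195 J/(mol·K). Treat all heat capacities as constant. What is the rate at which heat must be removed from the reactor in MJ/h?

Q_out = 6860 MJ/h

Extent of reaction ξ = 0.823 × 17.7 = 14.567 mol/s
Reaction term: ξ·ΔH°_rxn = 14.567 × -128 = -1864.6 kJ/s
Sensible, feed 85.2→25 °C: -212.04 kJ/s
Outlet flows (mol/s): A 3.1329, H₂ 3.1329, B 14.567
Sensible, products 25→74.1 °C: 170.08 kJ/s
Q = ΔH = -1906.5 kJ/s = -1906.5 kW
Heat removed = 6863.6 MJ/h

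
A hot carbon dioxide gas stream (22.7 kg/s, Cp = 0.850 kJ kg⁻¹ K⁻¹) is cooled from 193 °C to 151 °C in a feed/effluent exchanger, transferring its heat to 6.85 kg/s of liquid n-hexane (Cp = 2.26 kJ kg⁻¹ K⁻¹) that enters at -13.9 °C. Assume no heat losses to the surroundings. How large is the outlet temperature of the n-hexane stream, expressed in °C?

T_c,out = 38.4 °C

Heat released by hot stream: Q = 22.7 × 0.850 × (193 − 151) = 810.39 kJ/s
Energy balance on cold side (adiabatic exchanger): Q = ṁ_c·Cp_c·(T_c,out − T_c,in)
T_c,out = -13.9 + 810.39/(6.85 × 2.26) = 38.447 °C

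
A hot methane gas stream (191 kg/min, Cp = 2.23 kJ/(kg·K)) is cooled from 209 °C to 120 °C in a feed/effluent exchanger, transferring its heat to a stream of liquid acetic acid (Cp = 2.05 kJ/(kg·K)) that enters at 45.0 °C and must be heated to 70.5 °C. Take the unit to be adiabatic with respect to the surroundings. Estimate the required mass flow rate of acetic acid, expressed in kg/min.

ṁ_c = 725 kg/min

Heat released by hot stream: Q = 191 × 2.23 × (209 − 120) = 37908 kJ/min
Energy balance on cold side (adiabatic exchanger): Q = ṁ_c·Cp_c·(T_c,out − T_c,in)
ṁ_c = 37908 / [2.05 × (70.5 − 45.0)] = 725.16 kg/min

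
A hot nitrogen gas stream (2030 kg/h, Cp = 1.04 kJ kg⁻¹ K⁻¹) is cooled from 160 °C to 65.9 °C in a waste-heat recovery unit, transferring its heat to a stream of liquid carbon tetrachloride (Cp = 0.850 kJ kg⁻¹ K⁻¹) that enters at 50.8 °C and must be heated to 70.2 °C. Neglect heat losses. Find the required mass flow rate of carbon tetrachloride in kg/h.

Heat released by hot stream: Q = 2030 × 1.04 × (160 − 65.9) = 198660 kJ/h
Energy balance on cold side (adiabatic exchanger): Q = ṁ_c·Cp_c·(T_c,out − T_c,in)
ṁ_c = 198660 / [0.850 × (70.2 − 50.8)] = 12048 kg/h

ṁ_c = 12000 kg/h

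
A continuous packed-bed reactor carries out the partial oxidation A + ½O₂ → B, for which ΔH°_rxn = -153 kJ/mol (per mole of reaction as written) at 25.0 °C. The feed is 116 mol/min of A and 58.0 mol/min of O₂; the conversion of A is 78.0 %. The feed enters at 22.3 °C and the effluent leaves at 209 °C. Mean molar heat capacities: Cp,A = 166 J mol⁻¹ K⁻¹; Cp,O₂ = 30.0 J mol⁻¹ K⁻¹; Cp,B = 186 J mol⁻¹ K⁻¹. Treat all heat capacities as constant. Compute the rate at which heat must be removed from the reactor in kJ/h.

Q_out = 590000 kJ/h

Extent of reaction ξ = 0.780 × 116 = 90.48 mol/min
Reaction term: ξ·ΔH°_rxn = 90.48 × -153 = -13843 kJ/min
Sensible, feed 22.3→25 °C: 56.689 kJ/min
Outlet flows (mol/min): A 25.52, O₂ 12.76, B 90.48
Sensible, products 25→209 °C: 3946.5 kJ/min
Q = ΔH = -9840.2 kJ/min = -164 kW
Heat removed = 590410 kJ/h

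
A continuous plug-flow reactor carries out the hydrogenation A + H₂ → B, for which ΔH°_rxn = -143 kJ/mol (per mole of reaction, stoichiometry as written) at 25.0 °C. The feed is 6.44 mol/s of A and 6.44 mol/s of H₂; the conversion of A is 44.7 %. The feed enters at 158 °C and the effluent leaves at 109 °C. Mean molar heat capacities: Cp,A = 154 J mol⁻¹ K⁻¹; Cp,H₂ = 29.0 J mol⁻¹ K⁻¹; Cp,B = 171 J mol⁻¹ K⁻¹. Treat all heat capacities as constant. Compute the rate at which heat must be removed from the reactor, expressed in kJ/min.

Extent of reaction ξ = 0.447 × 6.44 = 2.8787 mol/s
Reaction term: ξ·ΔH°_rxn = 2.8787 × -143 = -411.65 kJ/s
Sensible, feed 158→25 °C: -156.74 kJ/s
Outlet flows (mol/s): A 3.5613, H₂ 3.5613, B 2.8787
Sensible, products 25→109 °C: 96.094 kJ/s
Q = ΔH = -472.3 kJ/s = -472.3 kW
Heat removed = 28338 kJ/min

Q_out = 28300 kJ/min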